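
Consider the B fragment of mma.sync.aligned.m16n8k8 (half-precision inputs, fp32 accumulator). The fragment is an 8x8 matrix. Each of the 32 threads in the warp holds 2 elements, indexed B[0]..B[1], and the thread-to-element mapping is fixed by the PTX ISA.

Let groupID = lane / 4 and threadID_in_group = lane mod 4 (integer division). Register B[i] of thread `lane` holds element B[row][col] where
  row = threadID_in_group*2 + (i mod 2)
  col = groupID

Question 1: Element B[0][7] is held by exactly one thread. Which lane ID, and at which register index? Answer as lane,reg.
28,0

c=7→G=7  r=0→T=0,p=0
L=7*4+0=28  i=0=0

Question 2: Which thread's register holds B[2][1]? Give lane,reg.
5,0

c: 1->gid=1  r: 2->tid=1,i&1=0
L=1*4+1=5  i=0=0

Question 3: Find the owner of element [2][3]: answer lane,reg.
13,0

c:3=>grp=3  r:2=>tig=1,lo=0
L=3*4+1=13  i=0=0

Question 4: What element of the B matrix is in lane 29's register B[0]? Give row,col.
lane 29->29/4=7, 29 mod 4=1
i=0  r:2·1+0->2  c:7

2,7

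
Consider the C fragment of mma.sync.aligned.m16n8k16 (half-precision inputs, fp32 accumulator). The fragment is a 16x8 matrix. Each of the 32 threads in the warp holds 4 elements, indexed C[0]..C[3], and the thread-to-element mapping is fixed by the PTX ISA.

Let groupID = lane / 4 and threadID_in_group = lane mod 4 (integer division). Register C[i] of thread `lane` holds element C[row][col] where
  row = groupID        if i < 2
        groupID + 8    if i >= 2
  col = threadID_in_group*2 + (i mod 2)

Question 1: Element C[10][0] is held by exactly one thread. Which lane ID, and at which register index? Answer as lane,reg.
r=10->g=2,rb=1  c=0->t=0,b0=0
L=2*4+0=8  i=1*2+0=2

8,2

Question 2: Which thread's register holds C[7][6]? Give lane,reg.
r=7→G=7,rhi=0  c=6→T=3,p=0
L=7*4+3=31  i=0*2+0=0

31,0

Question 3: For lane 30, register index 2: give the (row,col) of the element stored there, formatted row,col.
lane 30: grp=7 (30/4), tig=2 (30%4)
i=2: r=7+8=15, c=2*2+0=4

15,4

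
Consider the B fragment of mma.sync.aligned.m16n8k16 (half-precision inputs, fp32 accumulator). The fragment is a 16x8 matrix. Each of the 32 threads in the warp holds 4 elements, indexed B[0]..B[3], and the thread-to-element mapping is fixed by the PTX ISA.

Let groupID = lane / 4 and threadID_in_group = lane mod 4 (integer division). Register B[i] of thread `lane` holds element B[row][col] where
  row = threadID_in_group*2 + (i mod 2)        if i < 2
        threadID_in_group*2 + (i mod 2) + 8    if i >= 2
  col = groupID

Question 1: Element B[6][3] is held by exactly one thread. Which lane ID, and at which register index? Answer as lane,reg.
15,0

c=3->g=3  r=6->rb=0,t=3,b0=0
L=3*4+3=15  i=0*2+0=0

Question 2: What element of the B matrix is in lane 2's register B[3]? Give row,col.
13,0

lane 2⇒2/4=0, 2 mod 4=2
i=3  r:2·2+1+8⇒13  c:0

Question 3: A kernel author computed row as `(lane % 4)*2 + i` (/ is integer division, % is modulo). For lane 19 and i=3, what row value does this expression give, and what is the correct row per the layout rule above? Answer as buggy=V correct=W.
`(lane % 4)*2 + i`[19,3]->9
lane 19->19/4=4, 19 mod 4=3
i=3  r:2·3+1+8->15  c:4
row: 9 vs 15

buggy=9 correct=15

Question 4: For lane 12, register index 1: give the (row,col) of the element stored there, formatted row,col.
L=12->g=12>>2=3, t=12&3=0
[1]->row 0·2+1+0=1  col g=3

1,3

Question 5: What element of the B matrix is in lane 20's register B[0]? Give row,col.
lane 20=>20/4=5, 20 mod 4=0
i=0  r:2·0+0+0=>0  c:5

0,5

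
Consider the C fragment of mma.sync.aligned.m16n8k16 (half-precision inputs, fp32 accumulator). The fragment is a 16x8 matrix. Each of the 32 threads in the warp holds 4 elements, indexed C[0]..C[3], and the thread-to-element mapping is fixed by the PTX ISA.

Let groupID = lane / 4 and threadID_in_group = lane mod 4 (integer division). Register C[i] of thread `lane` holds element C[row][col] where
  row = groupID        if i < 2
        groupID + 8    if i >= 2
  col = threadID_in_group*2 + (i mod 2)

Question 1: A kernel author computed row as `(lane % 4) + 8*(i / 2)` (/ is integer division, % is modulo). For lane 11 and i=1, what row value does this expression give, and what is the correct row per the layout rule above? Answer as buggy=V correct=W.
`(lane % 4) + 8*(i / 2)`[11,1]→3
lane 11→11/4=2, 11 mod 4=3
i=1  r:2+0→2  c:2·3+1→7
row: 3 vs 2

buggy=3 correct=2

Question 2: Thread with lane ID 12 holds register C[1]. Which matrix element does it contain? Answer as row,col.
3,1

12: gr=3,th=0
[1] (3+0,0*2+1) = (3,1)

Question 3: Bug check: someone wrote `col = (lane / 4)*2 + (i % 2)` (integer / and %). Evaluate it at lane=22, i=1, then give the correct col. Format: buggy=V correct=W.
`(lane / 4)*2 + (i % 2)`[22,1]->11
lane 22->22/4=5, 22 mod 4=2
i=1  r:5+0->5  c:2·2+1->5
col: 11 vs 5

buggy=11 correct=5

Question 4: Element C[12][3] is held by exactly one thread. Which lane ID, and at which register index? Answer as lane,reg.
r=12→G=4,rhi=1  c=3→T=1,p=1
L=4*4+1=17  i=1*2+1=3

17,3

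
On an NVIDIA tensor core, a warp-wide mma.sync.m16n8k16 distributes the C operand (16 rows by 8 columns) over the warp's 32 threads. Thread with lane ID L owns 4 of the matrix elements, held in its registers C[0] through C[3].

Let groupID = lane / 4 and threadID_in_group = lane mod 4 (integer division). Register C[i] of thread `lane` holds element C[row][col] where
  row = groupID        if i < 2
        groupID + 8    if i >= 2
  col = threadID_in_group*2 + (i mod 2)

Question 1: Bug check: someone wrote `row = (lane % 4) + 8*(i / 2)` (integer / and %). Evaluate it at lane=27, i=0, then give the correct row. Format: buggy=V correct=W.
buggy=3 correct=6

`(lane % 4) + 8*(i / 2)`[27,0]->3
27: g=6,t=3
[0] (6+0,3*2+0) = (6,6)
row: 3 vs 6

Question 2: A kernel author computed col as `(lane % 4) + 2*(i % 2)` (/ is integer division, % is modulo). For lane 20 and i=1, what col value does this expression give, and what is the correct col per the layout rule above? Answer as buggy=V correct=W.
`(lane % 4) + 2*(i % 2)`[20,1]→2
lane 20→20/4=5, 20 mod 4=0
i=1  r:5+0→5  c:2·0+1→1
col: 2 vs 1

buggy=2 correct=1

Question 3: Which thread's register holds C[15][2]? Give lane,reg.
r=15→G=7,rhi=1  c=2→T=1,p=0
L=7*4+1=29  i=1*2+0=2

29,2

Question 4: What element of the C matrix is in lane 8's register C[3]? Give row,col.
lane 8=>8/4=2, 8 mod 4=0
i=3  r:2+8=>10  c:2·0+1=>1

10,1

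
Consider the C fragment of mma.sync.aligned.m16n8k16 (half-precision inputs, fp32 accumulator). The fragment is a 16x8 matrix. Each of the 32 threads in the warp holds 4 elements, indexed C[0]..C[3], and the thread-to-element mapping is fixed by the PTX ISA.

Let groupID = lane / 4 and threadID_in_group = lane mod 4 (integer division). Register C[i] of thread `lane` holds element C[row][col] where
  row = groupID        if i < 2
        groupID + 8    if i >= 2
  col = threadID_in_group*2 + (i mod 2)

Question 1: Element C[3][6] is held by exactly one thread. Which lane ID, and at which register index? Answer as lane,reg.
r=3->g=3,rb=0  c=6->t=3,b0=0
L=3*4+3=15  i=0*2+0=0

15,0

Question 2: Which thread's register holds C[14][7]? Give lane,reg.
27,3

r:14=>grp=6,rB=1  c:7=>tig=3,lo=1
L=6*4+3=27  i=1*2+1=3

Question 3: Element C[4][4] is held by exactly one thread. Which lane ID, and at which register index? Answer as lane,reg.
18,0

r=4⇒gr=4,Rb=0  c=4⇒th=2,odd=0
L=4*4+2=18  i=0*2+0=0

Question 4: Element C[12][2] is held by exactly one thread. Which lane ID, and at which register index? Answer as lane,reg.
17,2

r=12⇒gr=4,Rb=1  c=2⇒th=1,odd=0
L=4*4+1=17  i=1*2+0=2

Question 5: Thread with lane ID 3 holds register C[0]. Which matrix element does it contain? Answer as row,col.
0,6

lane 3: gid=0 (3/4), tid=3 (3%4)
i=0: r=0+0=0, c=3*2+0=6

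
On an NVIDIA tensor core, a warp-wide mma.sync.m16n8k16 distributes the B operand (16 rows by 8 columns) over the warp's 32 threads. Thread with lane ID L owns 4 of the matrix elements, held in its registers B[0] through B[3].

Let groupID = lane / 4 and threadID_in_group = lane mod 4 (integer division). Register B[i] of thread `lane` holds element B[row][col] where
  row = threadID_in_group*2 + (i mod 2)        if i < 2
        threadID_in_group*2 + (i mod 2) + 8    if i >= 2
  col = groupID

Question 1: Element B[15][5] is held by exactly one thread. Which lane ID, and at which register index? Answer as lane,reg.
c=5→G=5  r=15→rhi=1,T=3,p=1
L=5*4+3=23  i=1*2+1=3

23,3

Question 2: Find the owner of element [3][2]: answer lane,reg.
c: 2->gid=2  r: 3->r8=0,tid=1,i&1=1
L=2*4+1=9  i=0*2+1=1

9,1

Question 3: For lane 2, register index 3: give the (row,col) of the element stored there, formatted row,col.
13,0

lane 2=>2/4=0, 2 mod 4=2
i=3  r:2·2+1+8=>13  c:0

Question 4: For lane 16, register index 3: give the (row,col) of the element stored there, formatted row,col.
9,4

lane 16: G=4 (16/4), T=0 (16%4)
i=3: r=0*2+1+8=9, c=G=4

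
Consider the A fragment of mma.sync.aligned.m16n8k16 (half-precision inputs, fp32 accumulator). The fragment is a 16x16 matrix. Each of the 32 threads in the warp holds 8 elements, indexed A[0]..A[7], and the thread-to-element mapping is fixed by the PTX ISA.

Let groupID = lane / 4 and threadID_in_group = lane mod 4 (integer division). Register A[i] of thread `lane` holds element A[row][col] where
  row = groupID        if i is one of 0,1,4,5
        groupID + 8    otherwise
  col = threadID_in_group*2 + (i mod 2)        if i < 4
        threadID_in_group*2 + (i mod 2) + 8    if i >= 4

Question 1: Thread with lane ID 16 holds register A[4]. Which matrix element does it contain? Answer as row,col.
lane 16: gid=4 (16/4), tid=0 (16%4)
i=4: r=4+0=4, c=0*2+0+8=8

4,8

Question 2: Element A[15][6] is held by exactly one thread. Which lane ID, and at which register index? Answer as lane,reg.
31,2

r=15→G=7,rhi=1  c=6→chi=0,T=3,p=0
L=7*4+3=31  i=0*4+1*2+0=2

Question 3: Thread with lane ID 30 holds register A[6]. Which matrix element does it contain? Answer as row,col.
lane 30: g=7 (30/4), t=2 (30%4)
i=6: r=7+8=15, c=2*2+0+8=12

15,12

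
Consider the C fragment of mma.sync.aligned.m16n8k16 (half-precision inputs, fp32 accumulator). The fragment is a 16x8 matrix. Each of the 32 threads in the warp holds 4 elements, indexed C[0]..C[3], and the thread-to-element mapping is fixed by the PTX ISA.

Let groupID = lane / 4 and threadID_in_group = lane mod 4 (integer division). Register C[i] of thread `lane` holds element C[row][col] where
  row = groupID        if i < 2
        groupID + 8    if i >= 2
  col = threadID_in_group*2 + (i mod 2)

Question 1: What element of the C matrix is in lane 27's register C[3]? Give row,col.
14,7

lane 27→27/4=6, 27 mod 4=3
i=3  r:6+8→14  c:2·3+1→7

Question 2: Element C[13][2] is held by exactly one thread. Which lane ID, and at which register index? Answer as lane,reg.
r=13->g=5,rb=1  c=2->t=1,b0=0
L=5*4+1=21  i=1*2+0=2

21,2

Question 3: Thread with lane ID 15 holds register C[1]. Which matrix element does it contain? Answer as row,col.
3,7

lane 15: grp=3 (15/4), tig=3 (15%4)
i=1: r=3+0=3, c=3*2+1=7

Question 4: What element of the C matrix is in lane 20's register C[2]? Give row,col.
13,0

L=20->g=20>>2=5, t=20&3=0
[2]->row 5+8=13  col 0·2+0=0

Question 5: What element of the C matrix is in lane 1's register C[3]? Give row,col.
8,3

1: gr=0,th=1
[3] (0+8,1*2+1) = (8,3)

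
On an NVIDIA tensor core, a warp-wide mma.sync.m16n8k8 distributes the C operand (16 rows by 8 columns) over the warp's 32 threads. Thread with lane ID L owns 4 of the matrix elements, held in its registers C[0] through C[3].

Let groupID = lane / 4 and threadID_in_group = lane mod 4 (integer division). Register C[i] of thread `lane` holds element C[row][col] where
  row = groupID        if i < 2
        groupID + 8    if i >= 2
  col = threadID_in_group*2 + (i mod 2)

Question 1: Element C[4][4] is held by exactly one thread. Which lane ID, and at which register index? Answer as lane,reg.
18,0

r=4->g=4,rb=0  c=4->t=2,b0=0
L=4*4+2=18  i=0*2+0=0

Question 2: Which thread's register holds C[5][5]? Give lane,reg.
r=5→G=5,rhi=0  c=5→T=2,p=1
L=5*4+2=22  i=0*2+1=1

22,1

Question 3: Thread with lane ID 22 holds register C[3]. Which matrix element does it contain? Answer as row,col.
lane 22: G=5 (22/4), T=2 (22%4)
i=3: r=5+8=13, c=2*2+1=5

13,5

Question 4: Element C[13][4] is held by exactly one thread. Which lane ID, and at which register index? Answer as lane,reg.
22,2

r=13→G=5,rhi=1  c=4→T=2,p=0
L=5*4+2=22  i=1*2+0=2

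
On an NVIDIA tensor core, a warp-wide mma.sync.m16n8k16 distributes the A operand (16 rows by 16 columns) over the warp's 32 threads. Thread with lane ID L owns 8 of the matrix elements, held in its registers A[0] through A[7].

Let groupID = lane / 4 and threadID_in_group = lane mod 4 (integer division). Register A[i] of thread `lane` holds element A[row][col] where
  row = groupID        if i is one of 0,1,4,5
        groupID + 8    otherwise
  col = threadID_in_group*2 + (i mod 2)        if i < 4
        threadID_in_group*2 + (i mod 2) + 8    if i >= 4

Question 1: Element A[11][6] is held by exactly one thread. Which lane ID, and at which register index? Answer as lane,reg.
r=11→G=3,rhi=1  c=6→chi=0,T=3,p=0
L=3*4+3=15  i=0*4+1*2+0=2

15,2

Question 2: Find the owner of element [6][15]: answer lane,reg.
r: 6->gid=6,r8=0  c: 15->c8=1,tid=3,i&1=1
L=6*4+3=27  i=1*4+0*2+1=5

27,5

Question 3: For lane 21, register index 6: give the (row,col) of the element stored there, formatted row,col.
13,10

lane 21->21/4=5, 21 mod 4=1
i=6  r:5+8->13  c:2·1+0+8->10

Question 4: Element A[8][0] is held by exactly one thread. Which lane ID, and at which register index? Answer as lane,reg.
r=8→G=0,rhi=1  c=0→chi=0,T=0,p=0
L=0*4+0=0  i=0*4+1*2+0=2

0,2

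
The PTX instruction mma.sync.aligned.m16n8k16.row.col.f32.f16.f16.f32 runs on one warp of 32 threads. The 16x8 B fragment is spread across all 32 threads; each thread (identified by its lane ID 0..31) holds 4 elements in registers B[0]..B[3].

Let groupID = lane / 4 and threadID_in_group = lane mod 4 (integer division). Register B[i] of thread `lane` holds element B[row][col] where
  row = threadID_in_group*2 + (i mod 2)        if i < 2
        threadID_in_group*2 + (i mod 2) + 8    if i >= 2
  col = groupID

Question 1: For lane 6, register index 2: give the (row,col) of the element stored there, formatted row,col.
L=6→G=6>>2=1, T=6&3=2
[2]→row 2·2+0+8=12  col G=1

12,1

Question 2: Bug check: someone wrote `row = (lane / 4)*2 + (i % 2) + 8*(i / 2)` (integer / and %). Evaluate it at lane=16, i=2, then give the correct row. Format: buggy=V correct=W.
buggy=16 correct=8

`(lane / 4)*2 + (i % 2) + 8*(i / 2)`[16,2]->16
16: g=4,t=0
[2] (0*2+0+8,4) = (8,4)
row: 16 vs 8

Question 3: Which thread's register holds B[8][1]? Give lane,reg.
4,2

c:1=>grp=1  r:8=>rB=1,tig=0,lo=0
L=1*4+0=4  i=1*2+0=2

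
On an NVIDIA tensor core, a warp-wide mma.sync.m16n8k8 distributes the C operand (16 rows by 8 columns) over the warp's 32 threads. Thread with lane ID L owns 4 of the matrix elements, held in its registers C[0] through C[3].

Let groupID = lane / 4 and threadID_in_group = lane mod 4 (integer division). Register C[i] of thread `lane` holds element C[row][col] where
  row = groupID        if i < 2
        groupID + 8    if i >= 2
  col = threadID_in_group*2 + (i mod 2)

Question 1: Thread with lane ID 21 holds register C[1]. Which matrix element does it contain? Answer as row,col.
lane 21: G=5 (21/4), T=1 (21%4)
i=1: r=5+0=5, c=1*2+1=3

5,3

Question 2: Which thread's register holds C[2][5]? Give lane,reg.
r=2→G=2,rhi=0  c=5→T=2,p=1
L=2*4+2=10  i=0*2+1=1

10,1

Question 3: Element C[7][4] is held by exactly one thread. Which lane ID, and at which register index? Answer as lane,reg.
30,0

r=7→G=7,rhi=0  c=4→T=2,p=0
L=7*4+2=30  i=0*2+0=0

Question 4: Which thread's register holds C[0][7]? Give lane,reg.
r: 0->gid=0,r8=0  c: 7->tid=3,i&1=1
L=0*4+3=3  i=0*2+1=1

3,1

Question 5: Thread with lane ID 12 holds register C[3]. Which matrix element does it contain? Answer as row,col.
11,1

12: g=3,t=0
[3] (3+8,0*2+1) = (11,1)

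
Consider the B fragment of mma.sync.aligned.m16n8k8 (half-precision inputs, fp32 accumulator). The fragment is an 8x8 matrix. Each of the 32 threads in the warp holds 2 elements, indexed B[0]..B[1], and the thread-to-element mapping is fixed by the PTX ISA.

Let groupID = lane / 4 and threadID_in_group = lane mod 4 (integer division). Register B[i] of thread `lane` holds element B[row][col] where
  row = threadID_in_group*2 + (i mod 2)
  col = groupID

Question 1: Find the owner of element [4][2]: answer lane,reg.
10,0

c=2->g=2  r=4->t=2,b0=0
L=2*4+2=10  i=0=0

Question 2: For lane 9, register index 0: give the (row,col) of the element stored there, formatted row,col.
2,2

9: gid=2,tid=1
[0] (1*2+0,2) = (2,2)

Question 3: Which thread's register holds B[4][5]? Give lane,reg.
c=5⇒gr=5  r=4⇒th=2,odd=0
L=5*4+2=22  i=0=0

22,0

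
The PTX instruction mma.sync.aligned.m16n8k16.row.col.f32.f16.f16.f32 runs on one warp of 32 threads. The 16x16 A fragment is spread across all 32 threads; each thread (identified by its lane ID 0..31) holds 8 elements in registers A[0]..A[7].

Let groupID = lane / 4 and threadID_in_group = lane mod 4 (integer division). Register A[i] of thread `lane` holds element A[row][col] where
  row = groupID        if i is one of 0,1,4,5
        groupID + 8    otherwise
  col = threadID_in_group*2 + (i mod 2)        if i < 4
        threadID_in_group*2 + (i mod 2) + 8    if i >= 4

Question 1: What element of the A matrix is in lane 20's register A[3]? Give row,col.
13,1

lane 20: G=5 (20/4), T=0 (20%4)
i=3: r=5+8=13, c=0*2+1+0=1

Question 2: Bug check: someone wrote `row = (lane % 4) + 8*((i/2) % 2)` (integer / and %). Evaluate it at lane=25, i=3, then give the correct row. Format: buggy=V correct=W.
`(lane % 4) + 8*((i/2) % 2)`[25,3]⇒9
L=25⇒gr=25>>2=6, th=25&3=1
[3]⇒row 6+8=14  col 1·2+1+0=3
row: 9 vs 14

buggy=9 correct=14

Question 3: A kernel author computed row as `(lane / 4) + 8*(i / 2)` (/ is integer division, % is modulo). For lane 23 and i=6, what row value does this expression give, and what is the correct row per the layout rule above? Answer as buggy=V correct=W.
`(lane / 4) + 8*(i / 2)`[23,6]=>29
23: grp=5,tig=3
[6] (5+8,3*2+0+8) = (13,14)
row: 29 vs 13

buggy=29 correct=13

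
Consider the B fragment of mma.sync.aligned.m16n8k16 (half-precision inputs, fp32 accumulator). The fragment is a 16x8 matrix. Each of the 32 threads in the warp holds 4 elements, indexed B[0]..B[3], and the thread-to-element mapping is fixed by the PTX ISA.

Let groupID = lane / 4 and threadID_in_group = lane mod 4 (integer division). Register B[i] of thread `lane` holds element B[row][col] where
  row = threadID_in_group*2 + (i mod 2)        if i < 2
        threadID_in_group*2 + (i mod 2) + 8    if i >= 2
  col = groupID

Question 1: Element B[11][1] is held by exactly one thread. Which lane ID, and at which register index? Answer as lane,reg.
c:1=>grp=1  r:11=>rB=1,tig=1,lo=1
L=1*4+1=5  i=1*2+1=3

5,3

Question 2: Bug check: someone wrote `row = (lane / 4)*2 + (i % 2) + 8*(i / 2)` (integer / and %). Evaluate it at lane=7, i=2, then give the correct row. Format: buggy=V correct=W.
buggy=10 correct=14

`(lane / 4)*2 + (i % 2) + 8*(i / 2)`[7,2]->10
lane 7->7/4=1, 7 mod 4=3
i=2  r:2·3+0+8->14  c:1
row: 10 vs 14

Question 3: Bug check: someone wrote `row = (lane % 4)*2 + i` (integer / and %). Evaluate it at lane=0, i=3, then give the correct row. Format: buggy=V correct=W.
`(lane % 4)*2 + i`[0,3]⇒3
L=0⇒gr=0>>2=0, th=0&3=0
[3]⇒row 0·2+1+8=9  col gr=0
row: 3 vs 9

buggy=3 correct=9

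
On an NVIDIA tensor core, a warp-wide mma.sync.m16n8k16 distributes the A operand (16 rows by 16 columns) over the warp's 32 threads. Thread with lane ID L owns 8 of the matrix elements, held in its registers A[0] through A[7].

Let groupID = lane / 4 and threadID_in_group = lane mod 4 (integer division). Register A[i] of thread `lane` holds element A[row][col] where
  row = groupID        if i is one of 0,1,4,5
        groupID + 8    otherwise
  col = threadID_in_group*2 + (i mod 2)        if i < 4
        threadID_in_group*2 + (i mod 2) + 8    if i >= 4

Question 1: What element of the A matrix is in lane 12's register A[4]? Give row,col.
lane 12->12/4=3, 12 mod 4=0
i=4  r:3+0->3  c:2·0+0+8->8

3,8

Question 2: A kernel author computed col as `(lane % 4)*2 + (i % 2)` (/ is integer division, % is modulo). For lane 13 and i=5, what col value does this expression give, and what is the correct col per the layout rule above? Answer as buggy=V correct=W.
buggy=3 correct=11

`(lane % 4)*2 + (i % 2)`[13,5]->3
L=13->g=13>>2=3, t=13&3=1
[5]->row 3+0=3  col 1·2+1+8=11
col: 3 vs 11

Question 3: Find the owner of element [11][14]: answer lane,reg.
r=11⇒gr=3,Rb=1  c=14⇒Cb=1,th=3,odd=0
L=3*4+3=15  i=1*4+1*2+0=6

15,6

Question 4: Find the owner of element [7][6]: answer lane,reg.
31,0

r: 7->gid=7,r8=0  c: 6->c8=0,tid=3,i&1=0
L=7*4+3=31  i=0*4+0*2+0=0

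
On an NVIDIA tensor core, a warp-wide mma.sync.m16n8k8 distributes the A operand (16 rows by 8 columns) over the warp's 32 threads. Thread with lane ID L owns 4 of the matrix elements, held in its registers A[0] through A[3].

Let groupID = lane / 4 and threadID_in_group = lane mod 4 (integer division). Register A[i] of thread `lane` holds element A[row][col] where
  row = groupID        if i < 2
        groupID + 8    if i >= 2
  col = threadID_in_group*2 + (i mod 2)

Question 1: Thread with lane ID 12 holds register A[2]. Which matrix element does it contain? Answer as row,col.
12: gr=3,th=0
[2] (3+8,0*2+0) = (11,0)

11,0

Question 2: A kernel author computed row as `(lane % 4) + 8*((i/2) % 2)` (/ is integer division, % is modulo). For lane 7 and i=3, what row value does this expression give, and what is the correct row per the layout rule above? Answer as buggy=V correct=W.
buggy=11 correct=9

`(lane % 4) + 8*((i/2) % 2)`[7,3]⇒11
lane 7⇒7/4=1, 7 mod 4=3
i=3  r:1+8⇒9  c:2·3+1⇒7
row: 11 vs 9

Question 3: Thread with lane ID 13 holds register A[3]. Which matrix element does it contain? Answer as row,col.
11,3

L=13⇒gr=13>>2=3, th=13&3=1
[3]⇒row 3+8=11  col 1·2+1=3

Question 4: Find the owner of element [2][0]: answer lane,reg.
r: 2->gid=2,r8=0  c: 0->tid=0,i&1=0
L=2*4+0=8  i=0*2+0=0

8,0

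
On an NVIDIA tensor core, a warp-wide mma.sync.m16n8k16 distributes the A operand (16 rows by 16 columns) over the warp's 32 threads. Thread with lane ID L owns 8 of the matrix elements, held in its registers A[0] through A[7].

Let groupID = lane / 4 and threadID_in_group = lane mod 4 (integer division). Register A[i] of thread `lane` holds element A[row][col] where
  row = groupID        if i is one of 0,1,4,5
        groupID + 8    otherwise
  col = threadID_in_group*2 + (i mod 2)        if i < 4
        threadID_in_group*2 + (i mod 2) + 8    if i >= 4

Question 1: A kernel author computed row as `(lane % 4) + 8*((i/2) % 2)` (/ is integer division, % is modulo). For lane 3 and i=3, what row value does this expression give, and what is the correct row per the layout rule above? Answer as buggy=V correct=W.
buggy=11 correct=8

`(lane % 4) + 8*((i/2) % 2)`[3,3]=>11
L=3=>grp=3>>2=0, tig=3&3=3
[3]=>row 0+8=8  col 3·2+1+0=7
row: 11 vs 8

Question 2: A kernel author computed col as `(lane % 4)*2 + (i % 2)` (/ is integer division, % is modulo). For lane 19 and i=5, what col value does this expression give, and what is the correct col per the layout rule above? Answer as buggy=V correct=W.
buggy=7 correct=15

`(lane % 4)*2 + (i % 2)`[19,5]→7
lane 19→19/4=4, 19 mod 4=3
i=5  r:4+0→4  c:2·3+1+8→15
col: 7 vs 15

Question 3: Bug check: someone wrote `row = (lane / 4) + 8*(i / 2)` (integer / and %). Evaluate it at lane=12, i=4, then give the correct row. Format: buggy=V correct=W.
buggy=19 correct=3

`(lane / 4) + 8*(i / 2)`[12,4]=>19
12: grp=3,tig=0
[4] (3+0,0*2+0+8) = (3,8)
row: 19 vs 3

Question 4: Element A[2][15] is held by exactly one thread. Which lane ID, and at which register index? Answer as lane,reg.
r: 2->gid=2,r8=0  c: 15->c8=1,tid=3,i&1=1
L=2*4+3=11  i=1*4+0*2+1=5

11,5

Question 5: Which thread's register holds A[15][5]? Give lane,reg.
r: 15->gid=7,r8=1  c: 5->c8=0,tid=2,i&1=1
L=7*4+2=30  i=0*4+1*2+1=3

30,3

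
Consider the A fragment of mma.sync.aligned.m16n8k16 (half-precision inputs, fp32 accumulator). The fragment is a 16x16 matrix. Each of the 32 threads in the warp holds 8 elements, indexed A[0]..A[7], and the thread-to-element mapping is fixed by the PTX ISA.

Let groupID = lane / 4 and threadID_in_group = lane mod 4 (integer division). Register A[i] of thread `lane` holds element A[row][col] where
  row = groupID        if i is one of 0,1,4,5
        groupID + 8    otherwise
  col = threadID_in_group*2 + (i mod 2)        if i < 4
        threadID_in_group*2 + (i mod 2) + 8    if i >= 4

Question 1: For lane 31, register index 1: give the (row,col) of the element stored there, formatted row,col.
lane 31: gid=7 (31/4), tid=3 (31%4)
i=1: r=7+0=7, c=3*2+1+0=7

7,7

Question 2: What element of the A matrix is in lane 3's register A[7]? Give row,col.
8,15

lane 3->3/4=0, 3 mod 4=3
i=7  r:0+8->8  c:2·3+1+8->15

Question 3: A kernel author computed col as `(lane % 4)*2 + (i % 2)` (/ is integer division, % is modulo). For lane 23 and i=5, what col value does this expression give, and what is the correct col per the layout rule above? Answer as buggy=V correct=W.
buggy=7 correct=15

`(lane % 4)*2 + (i % 2)`[23,5]⇒7
L=23⇒gr=23>>2=5, th=23&3=3
[5]⇒row 5+0=5  col 3·2+1+8=15
col: 7 vs 15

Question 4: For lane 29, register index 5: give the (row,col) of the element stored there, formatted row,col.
7,11

lane 29: G=7 (29/4), T=1 (29%4)
i=5: r=7+0=7, c=1*2+1+8=11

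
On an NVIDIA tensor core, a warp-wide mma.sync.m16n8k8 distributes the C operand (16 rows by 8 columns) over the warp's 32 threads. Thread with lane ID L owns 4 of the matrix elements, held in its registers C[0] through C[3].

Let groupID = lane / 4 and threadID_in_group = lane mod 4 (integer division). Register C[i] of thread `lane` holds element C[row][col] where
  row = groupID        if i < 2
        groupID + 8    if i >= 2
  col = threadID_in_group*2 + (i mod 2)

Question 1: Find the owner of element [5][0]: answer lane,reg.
20,0

r: 5->gid=5,r8=0  c: 0->tid=0,i&1=0
L=5*4+0=20  i=0*2+0=0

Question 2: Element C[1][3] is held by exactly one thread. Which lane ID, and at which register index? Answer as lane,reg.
r=1⇒gr=1,Rb=0  c=3⇒th=1,odd=1
L=1*4+1=5  i=0*2+1=1

5,1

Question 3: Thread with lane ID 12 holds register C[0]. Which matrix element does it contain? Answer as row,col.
3,0

L=12=>grp=12>>2=3, tig=12&3=0
[0]=>row 3+0=3  col 0·2+0=0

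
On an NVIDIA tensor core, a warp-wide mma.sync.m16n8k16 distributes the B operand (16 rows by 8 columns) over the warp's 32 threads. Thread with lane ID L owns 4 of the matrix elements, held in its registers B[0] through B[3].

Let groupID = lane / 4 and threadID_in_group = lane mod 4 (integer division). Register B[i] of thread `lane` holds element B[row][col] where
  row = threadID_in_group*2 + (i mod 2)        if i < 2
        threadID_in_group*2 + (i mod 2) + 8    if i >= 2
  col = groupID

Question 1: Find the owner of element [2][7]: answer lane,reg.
c=7->g=7  r=2->rb=0,t=1,b0=0
L=7*4+1=29  i=0*2+0=0

29,0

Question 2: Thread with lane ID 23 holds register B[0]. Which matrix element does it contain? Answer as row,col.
lane 23: grp=5 (23/4), tig=3 (23%4)
i=0: r=3*2+0+0=6, c=grp=5

6,5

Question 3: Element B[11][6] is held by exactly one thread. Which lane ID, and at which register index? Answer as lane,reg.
25,3

c: 6->gid=6  r: 11->r8=1,tid=1,i&1=1
L=6*4+1=25  i=1*2+1=3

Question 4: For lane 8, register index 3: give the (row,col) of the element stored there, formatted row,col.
9,2

lane 8: g=2 (8/4), t=0 (8%4)
i=3: r=0*2+1+8=9, c=g=2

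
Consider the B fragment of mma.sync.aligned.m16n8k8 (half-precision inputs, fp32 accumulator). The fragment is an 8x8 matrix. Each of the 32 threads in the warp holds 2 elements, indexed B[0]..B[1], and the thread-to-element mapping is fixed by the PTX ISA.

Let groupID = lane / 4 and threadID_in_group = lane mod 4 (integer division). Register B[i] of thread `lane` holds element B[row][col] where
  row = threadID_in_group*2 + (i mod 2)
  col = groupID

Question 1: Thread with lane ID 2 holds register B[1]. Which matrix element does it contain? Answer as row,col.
5,0

lane 2: g=0 (2/4), t=2 (2%4)
i=1: r=2*2+1=5, c=g=0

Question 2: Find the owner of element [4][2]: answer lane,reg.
10,0

c=2->g=2  r=4->t=2,b0=0
L=2*4+2=10  i=0=0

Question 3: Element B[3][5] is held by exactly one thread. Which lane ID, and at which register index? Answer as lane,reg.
c:5=>grp=5  r:3=>tig=1,lo=1
L=5*4+1=21  i=1=1

21,1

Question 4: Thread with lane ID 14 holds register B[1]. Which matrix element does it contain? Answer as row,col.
14: G=3,T=2
[1] (2*2+1,3) = (5,3)

5,3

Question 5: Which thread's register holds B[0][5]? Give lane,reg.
20,0

c=5->g=5  r=0->t=0,b0=0
L=5*4+0=20  i=0=0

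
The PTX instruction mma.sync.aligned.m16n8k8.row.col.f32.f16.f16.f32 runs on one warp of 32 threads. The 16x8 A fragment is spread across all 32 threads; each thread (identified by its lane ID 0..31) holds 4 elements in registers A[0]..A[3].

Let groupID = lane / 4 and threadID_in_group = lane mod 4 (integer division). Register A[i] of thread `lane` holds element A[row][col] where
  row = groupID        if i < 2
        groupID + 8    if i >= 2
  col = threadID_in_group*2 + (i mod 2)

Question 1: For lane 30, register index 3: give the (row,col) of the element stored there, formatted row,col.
15,5

30: gid=7,tid=2
[3] (7+8,2*2+1) = (15,5)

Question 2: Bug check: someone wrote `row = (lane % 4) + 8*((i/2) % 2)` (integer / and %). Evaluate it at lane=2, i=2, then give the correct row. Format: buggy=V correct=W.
buggy=10 correct=8

`(lane % 4) + 8*((i/2) % 2)`[2,2]->10
L=2->gid=2>>2=0, tid=2&3=2
[2]->row 0+8=8  col 2·2+0=4
row: 10 vs 8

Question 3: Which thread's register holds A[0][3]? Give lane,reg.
r=0->g=0,rb=0  c=3->t=1,b0=1
L=0*4+1=1  i=0*2+1=1

1,1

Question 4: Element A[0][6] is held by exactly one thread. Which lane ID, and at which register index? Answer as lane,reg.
3,0

r=0⇒gr=0,Rb=0  c=6⇒th=3,odd=0
L=0*4+3=3  i=0*2+0=0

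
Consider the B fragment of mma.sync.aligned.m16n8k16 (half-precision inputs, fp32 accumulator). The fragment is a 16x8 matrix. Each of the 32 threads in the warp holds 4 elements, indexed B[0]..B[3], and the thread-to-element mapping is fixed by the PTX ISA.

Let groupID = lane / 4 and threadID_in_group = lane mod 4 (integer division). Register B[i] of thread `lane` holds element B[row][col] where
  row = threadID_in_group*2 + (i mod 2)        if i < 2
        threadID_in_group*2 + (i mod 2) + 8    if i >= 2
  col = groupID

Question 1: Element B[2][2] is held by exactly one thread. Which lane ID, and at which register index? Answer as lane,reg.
c=2→G=2  r=2→rhi=0,T=1,p=0
L=2*4+1=9  i=0*2+0=0

9,0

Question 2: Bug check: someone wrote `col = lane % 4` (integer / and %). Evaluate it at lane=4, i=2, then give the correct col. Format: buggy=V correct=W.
`lane % 4`[4,2]⇒0
L=4⇒gr=4>>2=1, th=4&3=0
[2]⇒row 0·2+0+8=8  col gr=1
col: 0 vs 1

buggy=0 correct=1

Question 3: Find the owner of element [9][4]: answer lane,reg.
16,3

c=4->g=4  r=9->rb=1,t=0,b0=1
L=4*4+0=16  i=1*2+1=3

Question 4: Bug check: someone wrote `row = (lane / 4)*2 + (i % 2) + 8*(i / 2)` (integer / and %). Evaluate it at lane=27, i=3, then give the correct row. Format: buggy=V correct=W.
`(lane / 4)*2 + (i % 2) + 8*(i / 2)`[27,3]→21
lane 27→27/4=6, 27 mod 4=3
i=3  r:2·3+1+8→15  c:6
row: 21 vs 15

buggy=21 correct=15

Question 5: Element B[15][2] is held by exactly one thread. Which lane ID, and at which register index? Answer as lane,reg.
11,3

c=2→G=2  r=15→rhi=1,T=3,p=1
L=2*4+3=11  i=1*2+1=3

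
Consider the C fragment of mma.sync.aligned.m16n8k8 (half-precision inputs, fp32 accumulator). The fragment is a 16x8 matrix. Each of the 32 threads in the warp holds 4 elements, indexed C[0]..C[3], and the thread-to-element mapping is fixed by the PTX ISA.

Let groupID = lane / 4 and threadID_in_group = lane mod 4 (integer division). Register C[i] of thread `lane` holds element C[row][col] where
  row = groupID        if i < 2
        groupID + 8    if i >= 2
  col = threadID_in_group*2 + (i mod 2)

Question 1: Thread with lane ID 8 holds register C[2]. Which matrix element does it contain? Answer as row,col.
lane 8->8/4=2, 8 mod 4=0
i=2  r:2+8->10  c:2·0+0->0

10,0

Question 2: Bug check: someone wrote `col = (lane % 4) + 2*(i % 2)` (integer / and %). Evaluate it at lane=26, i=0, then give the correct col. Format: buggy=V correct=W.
buggy=2 correct=4

`(lane % 4) + 2*(i % 2)`[26,0]->2
26: g=6,t=2
[0] (6+0,2*2+0) = (6,4)
col: 2 vs 4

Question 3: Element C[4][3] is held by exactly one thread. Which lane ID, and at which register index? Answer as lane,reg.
r: 4->gid=4,r8=0  c: 3->tid=1,i&1=1
L=4*4+1=17  i=0*2+1=1

17,1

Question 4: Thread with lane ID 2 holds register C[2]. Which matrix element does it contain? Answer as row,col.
2: gr=0,th=2
[2] (0+8,2*2+0) = (8,4)

8,4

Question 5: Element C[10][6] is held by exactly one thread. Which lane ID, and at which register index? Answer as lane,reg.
11,2

r=10->g=2,rb=1  c=6->t=3,b0=0
L=2*4+3=11  i=1*2+0=2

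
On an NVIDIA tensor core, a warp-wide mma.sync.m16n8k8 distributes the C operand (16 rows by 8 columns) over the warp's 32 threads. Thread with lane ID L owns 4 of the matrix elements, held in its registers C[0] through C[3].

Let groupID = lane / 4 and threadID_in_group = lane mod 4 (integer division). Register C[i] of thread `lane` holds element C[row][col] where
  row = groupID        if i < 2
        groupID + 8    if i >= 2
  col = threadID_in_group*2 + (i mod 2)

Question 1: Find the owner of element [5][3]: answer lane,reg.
21,1

r=5⇒gr=5,Rb=0  c=3⇒th=1,odd=1
L=5*4+1=21  i=0*2+1=1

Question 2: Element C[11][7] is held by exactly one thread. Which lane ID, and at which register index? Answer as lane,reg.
15,3

r: 11->gid=3,r8=1  c: 7->tid=3,i&1=1
L=3*4+3=15  i=1*2+1=3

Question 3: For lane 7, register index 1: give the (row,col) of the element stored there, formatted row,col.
1,7

7: grp=1,tig=3
[1] (1+0,3*2+1) = (1,7)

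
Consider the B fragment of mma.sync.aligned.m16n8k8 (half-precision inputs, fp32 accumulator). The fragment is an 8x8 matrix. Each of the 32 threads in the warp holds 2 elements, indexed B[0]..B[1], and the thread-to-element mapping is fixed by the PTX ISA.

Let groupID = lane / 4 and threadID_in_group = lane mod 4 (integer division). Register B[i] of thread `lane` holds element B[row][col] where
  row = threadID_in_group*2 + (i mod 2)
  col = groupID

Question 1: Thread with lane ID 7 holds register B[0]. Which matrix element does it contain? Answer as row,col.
L=7⇒gr=7>>2=1, th=7&3=3
[0]⇒row 3·2+0=6  col gr=1

6,1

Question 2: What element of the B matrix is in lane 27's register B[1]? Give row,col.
lane 27→27/4=6, 27 mod 4=3
i=1  r:2·3+1→7  c:6

7,6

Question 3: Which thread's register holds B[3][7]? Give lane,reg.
c=7⇒gr=7  r=3⇒th=1,odd=1
L=7*4+1=29  i=1=1

29,1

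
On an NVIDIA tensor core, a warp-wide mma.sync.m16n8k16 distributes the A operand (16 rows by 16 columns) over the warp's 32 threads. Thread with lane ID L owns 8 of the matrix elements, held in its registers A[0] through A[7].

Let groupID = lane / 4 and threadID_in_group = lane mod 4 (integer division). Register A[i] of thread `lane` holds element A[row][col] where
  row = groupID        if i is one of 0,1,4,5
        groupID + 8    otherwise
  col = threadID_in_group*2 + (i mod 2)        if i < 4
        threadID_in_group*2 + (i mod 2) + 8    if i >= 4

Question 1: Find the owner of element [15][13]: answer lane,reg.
30,7

r:15=>grp=7,rB=1  c:13=>cB=1,tig=2,lo=1
L=7*4+2=30  i=1*4+1*2+1=7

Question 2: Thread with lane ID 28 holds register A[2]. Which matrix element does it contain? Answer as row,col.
15,0

28: G=7,T=0
[2] (7+8,0*2+0+0) = (15,0)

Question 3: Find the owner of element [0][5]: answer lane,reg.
r=0->g=0,rb=0  c=5->cb=0,t=2,b0=1
L=0*4+2=2  i=0*4+0*2+1=1

2,1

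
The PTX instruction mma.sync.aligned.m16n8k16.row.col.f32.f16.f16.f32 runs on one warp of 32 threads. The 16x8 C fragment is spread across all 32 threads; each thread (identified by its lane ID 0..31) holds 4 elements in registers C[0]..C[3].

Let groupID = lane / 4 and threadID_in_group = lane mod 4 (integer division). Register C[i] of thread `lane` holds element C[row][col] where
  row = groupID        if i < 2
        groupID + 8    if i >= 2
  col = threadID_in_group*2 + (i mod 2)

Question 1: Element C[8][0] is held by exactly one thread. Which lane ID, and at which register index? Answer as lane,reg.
0,2

r: 8->gid=0,r8=1  c: 0->tid=0,i&1=0
L=0*4+0=0  i=1*2+0=2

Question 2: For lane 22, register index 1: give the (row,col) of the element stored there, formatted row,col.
lane 22->22/4=5, 22 mod 4=2
i=1  r:5+0->5  c:2·2+1->5

5,5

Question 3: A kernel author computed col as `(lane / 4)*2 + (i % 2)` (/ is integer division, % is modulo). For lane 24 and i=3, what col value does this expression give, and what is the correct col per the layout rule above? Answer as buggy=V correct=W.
buggy=13 correct=1

`(lane / 4)*2 + (i % 2)`[24,3]→13
L=24→G=24>>2=6, T=24&3=0
[3]→row 6+8=14  col 0·2+1=1
col: 13 vs 1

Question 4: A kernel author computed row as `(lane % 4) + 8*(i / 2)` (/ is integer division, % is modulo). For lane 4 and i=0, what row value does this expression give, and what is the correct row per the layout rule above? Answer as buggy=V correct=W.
buggy=0 correct=1

`(lane % 4) + 8*(i / 2)`[4,0]=>0
L=4=>grp=4>>2=1, tig=4&3=0
[0]=>row 1+0=1  col 0·2+0=0
row: 0 vs 1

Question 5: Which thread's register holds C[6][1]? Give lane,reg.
24,1

r=6->g=6,rb=0  c=1->t=0,b0=1
L=6*4+0=24  i=0*2+1=1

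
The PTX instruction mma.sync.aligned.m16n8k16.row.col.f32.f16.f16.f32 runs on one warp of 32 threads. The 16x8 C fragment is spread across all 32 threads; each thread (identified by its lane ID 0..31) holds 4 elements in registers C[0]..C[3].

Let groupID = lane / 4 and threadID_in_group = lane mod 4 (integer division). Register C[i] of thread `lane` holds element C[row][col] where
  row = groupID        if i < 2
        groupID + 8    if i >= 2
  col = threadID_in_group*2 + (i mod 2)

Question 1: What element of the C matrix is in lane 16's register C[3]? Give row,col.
lane 16: gid=4 (16/4), tid=0 (16%4)
i=3: r=4+8=12, c=0*2+1=1

12,1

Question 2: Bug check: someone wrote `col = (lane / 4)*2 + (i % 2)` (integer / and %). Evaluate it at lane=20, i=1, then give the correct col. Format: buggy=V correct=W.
buggy=11 correct=1

`(lane / 4)*2 + (i % 2)`[20,1]=>11
lane 20: grp=5 (20/4), tig=0 (20%4)
i=1: r=5+0=5, c=0*2+1=1
col: 11 vs 1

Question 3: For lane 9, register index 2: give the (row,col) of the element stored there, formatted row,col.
10,2

lane 9: g=2 (9/4), t=1 (9%4)
i=2: r=2+8=10, c=1*2+0=2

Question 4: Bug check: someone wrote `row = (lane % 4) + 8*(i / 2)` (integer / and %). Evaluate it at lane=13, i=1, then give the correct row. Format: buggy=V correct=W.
`(lane % 4) + 8*(i / 2)`[13,1]⇒1
lane 13: gr=3 (13/4), th=1 (13%4)
i=1: r=3+0=3, c=1*2+1=3
row: 1 vs 3

buggy=1 correct=3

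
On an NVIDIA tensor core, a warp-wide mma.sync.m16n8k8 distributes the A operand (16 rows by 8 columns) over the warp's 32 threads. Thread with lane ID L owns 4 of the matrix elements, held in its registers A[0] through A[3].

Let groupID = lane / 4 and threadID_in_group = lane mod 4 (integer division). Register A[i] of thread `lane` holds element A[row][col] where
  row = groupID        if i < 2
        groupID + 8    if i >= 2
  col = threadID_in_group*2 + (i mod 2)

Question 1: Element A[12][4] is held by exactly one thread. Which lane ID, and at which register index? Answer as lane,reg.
r: 12->gid=4,r8=1  c: 4->tid=2,i&1=0
L=4*4+2=18  i=1*2+0=2

18,2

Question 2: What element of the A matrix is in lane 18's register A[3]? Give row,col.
12,5

18: g=4,t=2
[3] (4+8,2*2+1) = (12,5)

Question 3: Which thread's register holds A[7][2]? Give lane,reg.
r=7→G=7,rhi=0  c=2→T=1,p=0
L=7*4+1=29  i=0*2+0=0

29,0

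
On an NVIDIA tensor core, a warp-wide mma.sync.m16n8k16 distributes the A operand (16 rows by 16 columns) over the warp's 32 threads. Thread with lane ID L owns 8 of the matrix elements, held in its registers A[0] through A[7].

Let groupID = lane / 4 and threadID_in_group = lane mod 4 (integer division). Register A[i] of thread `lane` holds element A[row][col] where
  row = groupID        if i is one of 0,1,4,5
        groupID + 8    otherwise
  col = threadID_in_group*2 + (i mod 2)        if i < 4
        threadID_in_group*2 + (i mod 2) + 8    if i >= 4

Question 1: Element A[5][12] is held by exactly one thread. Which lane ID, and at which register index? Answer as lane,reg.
22,4

r: 5->gid=5,r8=0  c: 12->c8=1,tid=2,i&1=0
L=5*4+2=22  i=1*4+0*2+0=4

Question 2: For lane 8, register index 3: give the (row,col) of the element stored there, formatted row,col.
10,1

8: gid=2,tid=0
[3] (2+8,0*2+1+0) = (10,1)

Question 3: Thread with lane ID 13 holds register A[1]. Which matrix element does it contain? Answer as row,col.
lane 13->13/4=3, 13 mod 4=1
i=1  r:3+0->3  c:2·1+1+0->3

3,3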